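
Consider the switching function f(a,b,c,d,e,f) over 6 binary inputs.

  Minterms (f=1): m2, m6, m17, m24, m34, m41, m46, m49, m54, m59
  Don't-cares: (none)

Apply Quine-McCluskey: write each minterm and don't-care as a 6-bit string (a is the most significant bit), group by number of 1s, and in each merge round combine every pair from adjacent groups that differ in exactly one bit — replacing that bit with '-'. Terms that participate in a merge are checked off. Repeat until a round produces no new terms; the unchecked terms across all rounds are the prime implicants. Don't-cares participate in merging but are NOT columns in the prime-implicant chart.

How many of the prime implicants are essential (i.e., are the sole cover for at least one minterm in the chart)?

Round 0: 000010✓ 000110✓ 010001✓ 011000 100010✓ 101001 101110 110001✓ 110110 111011
Round 1: -00010 -10001 000-10
PIs = {-00010, -10001, 000-10, 011000, 101001, 101110, 110110, 111011}
Coverage chart:
  m2: -00010,000-10
  m6: 000-10 ←essential
  m17: -10001 ←essential
  m24: 011000 ←essential
  m34: -00010 ←essential
  m41: 101001 ←essential
  m46: 101110 ←essential
  m49: -10001 ←essential
  m54: 110110 ←essential
  m59: 111011 ←essential
Essential: -00010, -10001, 000-10, 011000, 101001, 101110, 110110, 111011

8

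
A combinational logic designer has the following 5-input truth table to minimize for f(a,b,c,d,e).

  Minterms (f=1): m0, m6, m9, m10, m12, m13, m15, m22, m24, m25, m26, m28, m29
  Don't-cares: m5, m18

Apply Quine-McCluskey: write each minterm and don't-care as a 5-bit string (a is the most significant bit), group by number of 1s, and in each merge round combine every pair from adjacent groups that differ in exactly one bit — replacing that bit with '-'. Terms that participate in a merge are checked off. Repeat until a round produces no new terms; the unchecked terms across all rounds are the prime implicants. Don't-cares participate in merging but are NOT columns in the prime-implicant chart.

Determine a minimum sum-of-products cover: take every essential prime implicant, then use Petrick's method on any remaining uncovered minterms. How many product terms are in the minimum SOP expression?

Round 0: 00000 00101✓ 00110✓ 01001✓ 01010✓ 01100✓ 01101✓ 01111✓ 10010✓ 10110✓ 11000✓ 11001✓ 11010✓ 11100✓ 11101✓
Round 1: -0110 -1001✓ -1010 -1100✓ -1101✓ 0-101 01-01✓ 011-1 0110-✓ 1-010 10-10 11-00✓ 11-01✓ 110-0 1100-✓ 1110-✓
Round 2: -1-01 -110- 11-0-
PIs = {-0110, -1-01, -1010, -110-, 0-101, 00000, 011-1, 1-010, 10-10, 11-0-, 110-0}
Coverage chart:
  m0: 00000 ←essential
  m6: -0110 ←essential
  m9: -1-01 ←essential
  m10: -1010 ←essential
  m12: -110- ←essential
  m13: -1-01,-110-,0-101,011-1
  m15: 011-1 ←essential
  m22: -0110,10-10
  m24: 11-0-,110-0
  m25: -1-01,11-0-
  m26: -1010,1-010,110-0
  m28: -110-,11-0-
  m29: -1-01,-110-,11-0-
Essential: -0110, -1-01, -1010, -110-, 00000, 011-1
Petrick residual → 11-0-
Min cover (7 terms): b'cde' + bd'e + bc'de' + bcd' + a'b'c'd'e' + a'bce + abd'

7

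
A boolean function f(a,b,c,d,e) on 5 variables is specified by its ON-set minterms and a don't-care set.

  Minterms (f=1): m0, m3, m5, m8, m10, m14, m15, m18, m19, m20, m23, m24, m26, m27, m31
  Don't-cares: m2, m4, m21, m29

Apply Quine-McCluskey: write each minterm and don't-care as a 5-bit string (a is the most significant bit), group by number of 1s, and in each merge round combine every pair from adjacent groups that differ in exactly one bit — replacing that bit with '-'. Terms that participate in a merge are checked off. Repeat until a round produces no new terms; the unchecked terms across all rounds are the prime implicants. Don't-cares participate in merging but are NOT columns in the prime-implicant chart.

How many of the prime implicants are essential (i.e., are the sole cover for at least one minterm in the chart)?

Round 0: 00000✓ 00010✓ 00011✓ 00100✓ 00101✓ 01000✓ 01010✓ 01110✓ 01111✓ 10010✓ 10011✓ 10100✓ 10101✓ 10111✓ 11000✓ 11010✓ 11011✓ 11101✓ 11111✓
Round 1: -0010✓ -0011✓ -0100✓ -0101✓ -1000✓ -1010✓ -1111 0-000✓ 0-010✓ 00-00 000-0✓ 0001-✓ 0010-✓ 01-10 010-0✓ 0111- 1-010✓ 1-011✓ 1-101✓ 1-111✓ 10-11✓ 1001-✓ 101-1✓ 1010-✓ 11-11✓ 110-0✓ 1101-✓ 111-1✓
Round 2: --010 -001- -010- -10-0 0-0-0 1--11 1-01- 1-1-1
PIs = {--010, -001-, -010-, -10-0, -1111, 0-0-0, 00-00, 01-10, 0111-, 1--11, 1-01-, 1-1-1}
Coverage chart:
  m0: 0-0-0,00-00
  m3: -001- ←essential
  m5: -010- ←essential
  m8: -10-0,0-0-0
  m10: --010,-10-0,0-0-0,01-10
  m14: 01-10,0111-
  m15: -1111,0111-
  m18: --010,-001-,1-01-
  m19: -001-,1--11,1-01-
  m20: -010- ←essential
  m23: 1--11,1-1-1
  m24: -10-0 ←essential
  m26: --010,-10-0,1-01-
  m27: 1--11,1-01-
  m31: -1111,1--11,1-1-1
Essential: -001-, -010-, -10-0

3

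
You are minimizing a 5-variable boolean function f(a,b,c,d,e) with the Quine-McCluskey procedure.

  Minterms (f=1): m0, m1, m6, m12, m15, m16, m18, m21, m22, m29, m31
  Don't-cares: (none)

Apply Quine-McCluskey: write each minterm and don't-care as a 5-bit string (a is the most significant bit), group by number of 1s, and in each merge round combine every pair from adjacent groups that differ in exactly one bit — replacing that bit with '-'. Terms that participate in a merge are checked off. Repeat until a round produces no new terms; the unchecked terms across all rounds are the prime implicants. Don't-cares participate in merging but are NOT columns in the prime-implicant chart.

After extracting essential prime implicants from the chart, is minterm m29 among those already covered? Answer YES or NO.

YES

size-2^0 implicants → 00000(✓)  00001(✓)  00110(✓)  01100  01111(✓)  10000(✓)  10010(✓)  10101(✓)  10110(✓)  11101(✓)  11111(✓)
size-2^1 implicants → -0000  -0110  -1111  0000-  1-101  10-10  100-0  111-1
Unchecked terms (primes): -0000, -0110, -1111, 0000-, 01100, 1-101, 10-10, 100-0, 111-1
Minterm coverage:
  m0 ⊆ -0000,0000-
  m1 ⊆ 0000- [E]
  m6 ⊆ -0110 [E]
  m12 ⊆ 01100 [E]
  m15 ⊆ -1111 [E]
  m16 ⊆ -0000,100-0
  m18 ⊆ 10-10,100-0
  m21 ⊆ 1-101 [E]
  m22 ⊆ -0110,10-10
  m29 ⊆ 1-101,111-1
  m31 ⊆ -1111,111-1
E = {-0110, -1111, 0000-, 01100, 1-101}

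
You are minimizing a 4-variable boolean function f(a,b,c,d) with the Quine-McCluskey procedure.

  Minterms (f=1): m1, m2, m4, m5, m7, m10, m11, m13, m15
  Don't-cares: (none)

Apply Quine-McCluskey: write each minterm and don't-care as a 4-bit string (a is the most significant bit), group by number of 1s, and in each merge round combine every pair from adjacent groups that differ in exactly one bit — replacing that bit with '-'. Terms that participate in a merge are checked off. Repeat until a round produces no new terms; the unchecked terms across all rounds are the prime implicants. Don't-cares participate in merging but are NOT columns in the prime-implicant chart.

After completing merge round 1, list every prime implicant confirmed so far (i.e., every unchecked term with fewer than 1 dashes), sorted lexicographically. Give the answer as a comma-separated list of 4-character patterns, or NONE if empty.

size-2^0 implicants → 0001(✓)  0010(✓)  0100(✓)  0101(✓)  0111(✓)  1010(✓)  1011(✓)  1101(✓)  1111(✓)
size-2^1 implicants → -010  -101(✓)  -111(✓)  0-01  01-1(✓)  010-  1-11  101-  11-1(✓)
size-2^2 implicants → -1-1
Unchecked terms (primes): -010, -1-1, 0-01, 010-, 1-11, 101-

NONE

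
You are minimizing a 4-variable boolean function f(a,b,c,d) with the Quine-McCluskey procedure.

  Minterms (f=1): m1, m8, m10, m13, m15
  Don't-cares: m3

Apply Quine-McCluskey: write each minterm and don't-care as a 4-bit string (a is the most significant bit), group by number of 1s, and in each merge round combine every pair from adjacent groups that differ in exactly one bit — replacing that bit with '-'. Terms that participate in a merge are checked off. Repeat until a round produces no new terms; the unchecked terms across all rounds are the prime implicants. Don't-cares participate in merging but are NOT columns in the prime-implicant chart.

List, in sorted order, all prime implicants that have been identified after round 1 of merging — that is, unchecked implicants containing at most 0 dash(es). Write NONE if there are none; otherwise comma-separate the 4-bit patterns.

[col 0] 0001*, 0011*, 1000*, 1010*, 1101*, 1111*
[col 1] 00-1, 10-0, 11-1
Prime implicants: 00-1, 10-0, 11-1

NONE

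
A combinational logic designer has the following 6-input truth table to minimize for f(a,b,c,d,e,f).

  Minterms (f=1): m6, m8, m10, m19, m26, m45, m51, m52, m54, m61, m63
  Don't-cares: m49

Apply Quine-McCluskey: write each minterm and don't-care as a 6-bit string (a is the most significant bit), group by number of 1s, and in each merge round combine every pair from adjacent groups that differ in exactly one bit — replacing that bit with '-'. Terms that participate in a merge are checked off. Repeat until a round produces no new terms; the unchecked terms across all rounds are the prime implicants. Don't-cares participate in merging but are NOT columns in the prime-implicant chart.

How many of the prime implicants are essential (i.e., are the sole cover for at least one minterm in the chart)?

7

[col 0] 000110, 001000*, 001010*, 010011*, 011010*, 101101*, 110001*, 110011*, 110100*, 110110*, 111101*, 111111*
[col 1] -10011, 0-1010, 0010-0, 1-1101, 1100-1, 1101-0, 1111-1
Prime implicants: -10011, 0-1010, 000110, 0010-0, 1-1101, 1100-1, 1101-0, 1111-1
PI chart (minterm → PIs covering it):
  6 | 000110  (sole → essential)
  8 | 0010-0  (sole → essential)
  10 | 0-1010,0010-0
  19 | -10011  (sole → essential)
  26 | 0-1010  (sole → essential)
  45 | 1-1101  (sole → essential)
  51 | -10011,1100-1
  52 | 1101-0  (sole → essential)
  54 | 1101-0  (sole → essential)
  61 | 1-1101,1111-1
  63 | 1111-1  (sole → essential)
Essential prime implicants: -10011, 0-1010, 000110, 0010-0, 1-1101, 1101-0, 1111-1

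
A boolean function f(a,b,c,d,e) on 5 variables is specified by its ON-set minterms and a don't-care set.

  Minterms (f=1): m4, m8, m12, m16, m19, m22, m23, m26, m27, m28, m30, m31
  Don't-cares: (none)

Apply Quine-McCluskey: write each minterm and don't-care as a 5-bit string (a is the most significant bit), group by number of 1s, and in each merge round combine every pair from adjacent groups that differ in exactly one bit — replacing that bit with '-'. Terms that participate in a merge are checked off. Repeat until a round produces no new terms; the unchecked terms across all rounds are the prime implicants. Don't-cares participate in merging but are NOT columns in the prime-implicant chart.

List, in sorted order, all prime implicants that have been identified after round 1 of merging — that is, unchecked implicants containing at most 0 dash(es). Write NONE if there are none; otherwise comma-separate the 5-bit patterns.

[col 0] 00100*, 01000*, 01100*, 10000, 10011*, 10110*, 10111*, 11010*, 11011*, 11100*, 11110*, 11111*
[col 1] -1100, 0-100, 01-00, 1-011*, 1-110*, 1-111*, 10-11*, 1011-*, 11-10*, 11-11*, 1101-*, 111-0, 1111-*
[col 2] 1--11, 1-11-, 11-1-
Prime implicants: -1100, 0-100, 01-00, 1--11, 1-11-, 10000, 11-1-, 111-0

10000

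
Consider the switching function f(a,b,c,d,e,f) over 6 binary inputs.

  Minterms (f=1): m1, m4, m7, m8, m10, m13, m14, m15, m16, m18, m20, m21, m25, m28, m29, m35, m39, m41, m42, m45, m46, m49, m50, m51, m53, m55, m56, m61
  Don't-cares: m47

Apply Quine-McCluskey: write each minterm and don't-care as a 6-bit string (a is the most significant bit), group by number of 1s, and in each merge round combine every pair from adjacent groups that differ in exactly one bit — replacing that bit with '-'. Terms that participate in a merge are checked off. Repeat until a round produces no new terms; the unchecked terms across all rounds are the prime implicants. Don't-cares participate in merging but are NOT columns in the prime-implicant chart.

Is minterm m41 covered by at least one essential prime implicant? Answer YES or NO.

Round 0: 000001 000100✓ 000111✓ 001000✓ 001010✓ 001101✓ 001110✓ 001111✓ 010000✓ 010010✓ 010100✓ 010101✓ 011001✓ 011100✓ 011101✓ 100011✓ 100111✓ 101001✓ 101010✓ 101101✓ 101110✓ 101111✓ 110001✓ 110010✓ 110011✓ 110101✓ 110111✓ 111000 111101✓
Round 1: -00111✓ -01010✓ -01101✓ -01110✓ -01111✓ -10010 -10101✓ -11101✓ 0-0100 0-1101✓ 00-111✓ 001-10✓ 0010-0 0011-1✓ 00111-✓ 01-100✓ 01-101✓ 010-00 0100-0 01010-✓ 011-01 01110-✓ 1-0011✓ 1-0111✓ 1-1101✓ 10-111✓ 100-11✓ 101-01 101-10✓ 1011-1✓ 10111-✓ 11-101✓ 110-01✓ 110-11✓ 1100-1✓ 11001- 1101-1✓
Round 2: --1101 -0-111 -01-10 -011-1 -0111- -1-101 01-10- 1-0-11 110--1
PIs = {--1101, -0-111, -01-10, -011-1, -0111-, -1-101, -10010, 0-0100, 000001, 0010-0, 01-10-, 010-00, 0100-0, 011-01, 1-0-11, 101-01, 110--1, 11001-, 111000}
Coverage chart:
  m1: 000001 ←essential
  m4: 0-0100 ←essential
  m7: -0-111 ←essential
  m8: 0010-0 ←essential
  m10: -01-10,0010-0
  m13: --1101,-011-1
  m14: -01-10,-0111-
  m15: -0-111,-011-1,-0111-
  m16: 010-00,0100-0
  m18: -10010,0100-0
  m20: 0-0100,01-10-,010-00
  m21: -1-101,01-10-
  m25: 011-01 ←essential
  m28: 01-10- ←essential
  m29: --1101,-1-101,01-10-,011-01
  m35: 1-0-11 ←essential
  m39: -0-111,1-0-11
  m41: 101-01 ←essential
  m42: -01-10 ←essential
  m45: --1101,-011-1,101-01
  m46: -01-10,-0111-
  m49: 110--1 ←essential
  m50: -10010,11001-
  m51: 1-0-11,110--1,11001-
  m53: -1-101,110--1
  m55: 1-0-11,110--1
  m56: 111000 ←essential
  m61: --1101,-1-101
Essential: -0-111, -01-10, 0-0100, 000001, 0010-0, 01-10-, 011-01, 1-0-11, 101-01, 110--1, 111000

YES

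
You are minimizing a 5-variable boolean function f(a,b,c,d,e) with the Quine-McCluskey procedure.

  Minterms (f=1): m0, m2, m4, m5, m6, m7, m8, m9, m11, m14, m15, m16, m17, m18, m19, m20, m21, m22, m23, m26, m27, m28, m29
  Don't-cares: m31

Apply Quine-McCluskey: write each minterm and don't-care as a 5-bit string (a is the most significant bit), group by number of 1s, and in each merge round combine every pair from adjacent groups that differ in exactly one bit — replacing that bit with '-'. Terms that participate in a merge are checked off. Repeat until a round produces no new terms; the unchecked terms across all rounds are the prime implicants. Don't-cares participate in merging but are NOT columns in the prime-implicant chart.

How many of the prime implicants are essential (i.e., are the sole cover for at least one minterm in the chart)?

6

Round 0: 00000✓ 00010✓ 00100✓ 00101✓ 00110✓ 00111✓ 01000✓ 01001✓ 01011✓ 01110✓ 01111✓ 10000✓ 10001✓ 10010✓ 10011✓ 10100✓ 10101✓ 10110✓ 10111✓ 11010✓ 11011✓ 11100✓ 11101✓ 11111✓
Round 1: -0000✓ -0010✓ -0100✓ -0101✓ -0110✓ -0111✓ -1011✓ -1111✓ 0-000 0-110✓ 0-111✓ 00-00✓ 00-10✓ 000-0✓ 001-0✓ 001-1✓ 0010-✓ 0011-✓ 01-11✓ 010-1 0100- 0111-✓ 1-010✓ 1-011✓ 1-100✓ 1-101✓ 1-111✓ 10-00✓ 10-01✓ 10-10✓ 10-11✓ 100-0✓ 100-1✓ 1000-✓ 1001-✓ 101-0✓ 101-1✓ 1010-✓ 1011-✓ 11-11✓ 1101-✓ 111-1✓ 1110-✓
Round 2: --111 -0-00✓ -0-10✓ -00-0✓ -01-0✓ -01-1✓ -010-✓ -011-✓ -1-11 0-11- 00--0✓ 001--✓ 1--11 1-01- 1-1-1 1-10- 10--0✓ 10--1✓ 10-0-✓ 10-1-✓ 100--✓ 101--✓
Round 3: -0--0 -01-- 10---
PIs = {--111, -0--0, -01--, -1-11, 0-000, 0-11-, 010-1, 0100-, 1--11, 1-01-, 1-1-1, 1-10-, 10---}
Coverage chart:
  m0: -0--0,0-000
  m2: -0--0 ←essential
  m4: -0--0,-01--
  m5: -01-- ←essential
  m6: -0--0,-01--,0-11-
  m7: --111,-01--,0-11-
  m8: 0-000,0100-
  m9: 010-1,0100-
  m11: -1-11,010-1
  m14: 0-11- ←essential
  m15: --111,-1-11,0-11-
  m16: -0--0,10---
  m17: 10--- ←essential
  m18: -0--0,1-01-,10---
  m19: 1--11,1-01-,10---
  m20: -0--0,-01--,1-10-,10---
  m21: -01--,1-1-1,1-10-,10---
  m22: -0--0,-01--,10---
  m23: --111,-01--,1--11,1-1-1,10---
  m26: 1-01- ←essential
  m27: -1-11,1--11,1-01-
  m28: 1-10- ←essential
  m29: 1-1-1,1-10-
Essential: -0--0, -01--, 0-11-, 1-01-, 1-10-, 10---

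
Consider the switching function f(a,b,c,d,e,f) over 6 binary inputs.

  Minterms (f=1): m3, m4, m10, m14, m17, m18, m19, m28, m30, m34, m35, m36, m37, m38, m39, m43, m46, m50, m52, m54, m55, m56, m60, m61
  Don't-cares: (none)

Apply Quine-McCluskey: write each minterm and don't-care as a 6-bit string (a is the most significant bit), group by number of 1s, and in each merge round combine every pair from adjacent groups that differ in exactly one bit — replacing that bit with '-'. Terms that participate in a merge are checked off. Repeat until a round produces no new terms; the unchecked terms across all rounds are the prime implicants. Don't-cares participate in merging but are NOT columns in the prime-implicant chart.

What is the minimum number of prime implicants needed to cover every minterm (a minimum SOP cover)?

size-2^0 implicants → 000011(✓)  000100(✓)  001010(✓)  001110(✓)  010001(✓)  010010(✓)  010011(✓)  011100(✓)  011110(✓)  100010(✓)  100011(✓)  100100(✓)  100101(✓)  100110(✓)  100111(✓)  101011(✓)  101110(✓)  110010(✓)  110100(✓)  110110(✓)  110111(✓)  111000(✓)  111100(✓)  111101(✓)
size-2^1 implicants → -00011  -00100  -01110  -10010  -11100  0-0011  0-1110  001-10  0100-1  01001-  0111-0  1-0010(✓)  1-0100(✓)  1-0110(✓)  1-0111(✓)  10-011  10-110  100-10(✓)  100-11(✓)  10001-(✓)  1001-0(✓)  1001-1(✓)  10010-(✓)  10011-(✓)  11-100  110-10(✓)  1101-0(✓)  11011-(✓)  111-00  11110-
size-2^2 implicants → 1-0-10  1-01-0  1-011-  100-1-  1001--
Unchecked terms (primes): -00011, -00100, -01110, -10010, -11100, 0-0011, 0-1110, 001-10, 0100-1, 01001-, 0111-0, 1-0-10, 1-01-0, 1-011-, 10-011, 10-110, 100-1-, 1001--, 11-100, 111-00, 11110-
Minterm coverage:
  m3 ⊆ -00011,0-0011
  m4 ⊆ -00100 [E]
  m10 ⊆ 001-10 [E]
  m14 ⊆ -01110,0-1110,001-10
  m17 ⊆ 0100-1 [E]
  m18 ⊆ -10010,01001-
  m19 ⊆ 0-0011,0100-1,01001-
  m28 ⊆ -11100,0111-0
  m30 ⊆ 0-1110,0111-0
  m34 ⊆ 1-0-10,100-1-
  m35 ⊆ -00011,10-011,100-1-
  m36 ⊆ -00100,1-01-0,1001--
  m37 ⊆ 1001-- [E]
  m38 ⊆ 1-0-10,1-01-0,1-011-,10-110,100-1-,1001--
  m39 ⊆ 1-011-,100-1-,1001--
  m43 ⊆ 10-011 [E]
  m46 ⊆ -01110,10-110
  m50 ⊆ -10010,1-0-10
  m52 ⊆ 1-01-0,11-100
  m54 ⊆ 1-0-10,1-01-0,1-011-
  m55 ⊆ 1-011- [E]
  m56 ⊆ 111-00 [E]
  m60 ⊆ -11100,11-100,111-00,11110-
  m61 ⊆ 11110- [E]
E = {-00100, 001-10, 0100-1, 1-011-, 10-011, 1001--, 111-00, 11110-}
Petrick residual → -00011, -01110, -10010, 0111-0, 1-0-10, 1-01-0
Cover = b'c'd'ef + b'c'de'f' + b'cdef' + bc'd'ef' + a'b'cef' + a'bc'd'f + a'bcdf' + ac'ef' + ac'df' + ac'de + ab'd'ef + ab'c'd + abce'f' + abcde'  |cover|=14

14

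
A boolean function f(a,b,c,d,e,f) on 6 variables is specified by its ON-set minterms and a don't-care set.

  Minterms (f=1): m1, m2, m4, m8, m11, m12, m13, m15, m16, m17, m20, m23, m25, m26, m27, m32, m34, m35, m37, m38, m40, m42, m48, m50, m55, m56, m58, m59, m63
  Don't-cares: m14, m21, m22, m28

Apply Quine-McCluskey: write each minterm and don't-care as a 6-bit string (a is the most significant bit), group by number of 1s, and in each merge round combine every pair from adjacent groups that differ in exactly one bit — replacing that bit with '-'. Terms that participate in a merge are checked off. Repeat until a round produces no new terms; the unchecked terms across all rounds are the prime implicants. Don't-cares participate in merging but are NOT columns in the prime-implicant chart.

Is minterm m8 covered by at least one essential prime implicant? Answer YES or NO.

NO

size-2^0 implicants → 000001(✓)  000010(✓)  000100(✓)  001000(✓)  001011(✓)  001100(✓)  001101(✓)  001110(✓)  001111(✓)  010000(✓)  010001(✓)  010100(✓)  010101(✓)  010110(✓)  010111(✓)  011001(✓)  011010(✓)  011011(✓)  011100(✓)  100000(✓)  100010(✓)  100011(✓)  100101  100110(✓)  101000(✓)  101010(✓)  110000(✓)  110010(✓)  110111(✓)  111000(✓)  111010(✓)  111011(✓)  111111(✓)
size-2^1 implicants → -00010  -01000  -10000  -10111  -11010(✓)  -11011(✓)  0-0001  0-0100(✓)  0-1011  0-1100(✓)  00-100(✓)  001-00  001-11  0011-0(✓)  0011-1(✓)  00110-(✓)  00111-(✓)  01-001  01-100(✓)  010-00(✓)  010-01(✓)  01000-(✓)  0101-0(✓)  0101-1(✓)  01010-(✓)  01011-(✓)  0110-1  01101-(✓)  1-0000(✓)  1-0010(✓)  1-1000(✓)  1-1010(✓)  10-000(✓)  10-010(✓)  100-10  1000-0(✓)  10001-  1010-0(✓)  11-000(✓)  11-010(✓)  11-111  1100-0(✓)  111-11  1110-0(✓)  11101-(✓)
size-2^2 implicants → -1101-  0--100  0011--  010-0-  0101--  1--000(✓)  1--010(✓)  1-00-0(✓)  1-10-0(✓)  10-0-0(✓)  11-0-0(✓)
size-2^3 implicants → 1--0-0
Unchecked terms (primes): -00010, -01000, -10000, -10111, -1101-, 0--100, 0-0001, 0-1011, 001-00, 001-11, 0011--, 01-001, 010-0-, 0101--, 0110-1, 1--0-0, 100-10, 10001-, 100101, 11-111, 111-11
Minterm coverage:
  m1 ⊆ 0-0001 [E]
  m2 ⊆ -00010 [E]
  m4 ⊆ 0--100 [E]
  m8 ⊆ -01000,001-00
  m11 ⊆ 0-1011,001-11
  m12 ⊆ 0--100,001-00,0011--
  m13 ⊆ 0011-- [E]
  m15 ⊆ 001-11,0011--
  m16 ⊆ -10000,010-0-
  m17 ⊆ 0-0001,01-001,010-0-
  m20 ⊆ 0--100,010-0-,0101--
  m23 ⊆ -10111,0101--
  m25 ⊆ 01-001,0110-1
  m26 ⊆ -1101- [E]
  m27 ⊆ -1101-,0-1011,0110-1
  m32 ⊆ 1--0-0 [E]
  m34 ⊆ -00010,1--0-0,100-10,10001-
  m35 ⊆ 10001- [E]
  m37 ⊆ 100101 [E]
  m38 ⊆ 100-10 [E]
  m40 ⊆ -01000,1--0-0
  m42 ⊆ 1--0-0 [E]
  m48 ⊆ -10000,1--0-0
  m50 ⊆ 1--0-0 [E]
  m55 ⊆ -10111,11-111
  m56 ⊆ 1--0-0 [E]
  m58 ⊆ -1101-,1--0-0
  m59 ⊆ -1101-,111-11
  m63 ⊆ 11-111,111-11
E = {-00010, -1101-, 0--100, 0-0001, 0011--, 1--0-0, 100-10, 10001-, 100101}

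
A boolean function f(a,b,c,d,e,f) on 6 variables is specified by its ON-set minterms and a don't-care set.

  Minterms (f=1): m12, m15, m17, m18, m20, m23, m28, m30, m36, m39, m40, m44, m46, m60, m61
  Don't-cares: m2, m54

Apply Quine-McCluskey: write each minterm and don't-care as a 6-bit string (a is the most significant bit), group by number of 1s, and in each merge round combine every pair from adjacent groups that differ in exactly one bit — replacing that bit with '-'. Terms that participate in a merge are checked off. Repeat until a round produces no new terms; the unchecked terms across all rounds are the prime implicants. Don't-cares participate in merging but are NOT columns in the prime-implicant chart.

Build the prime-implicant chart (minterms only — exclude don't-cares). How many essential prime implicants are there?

12

Round 0: 000010✓ 001100✓ 001111 010001 010010✓ 010100✓ 010111 011100✓ 011110✓ 100100✓ 100111 101000✓ 101100✓ 101110✓ 110110 111100✓ 111101✓
Round 1: -01100✓ -11100✓ 0-0010 0-1100✓ 01-100 0111-0 1-1100✓ 10-100 101-00 1011-0 11110-
Round 2: --1100
PIs = {--1100, 0-0010, 001111, 01-100, 010001, 010111, 0111-0, 10-100, 100111, 101-00, 1011-0, 110110, 11110-}
Coverage chart:
  m12: --1100 ←essential
  m15: 001111 ←essential
  m17: 010001 ←essential
  m18: 0-0010 ←essential
  m20: 01-100 ←essential
  m23: 010111 ←essential
  m28: --1100,01-100,0111-0
  m30: 0111-0 ←essential
  m36: 10-100 ←essential
  m39: 100111 ←essential
  m40: 101-00 ←essential
  m44: --1100,10-100,101-00,1011-0
  m46: 1011-0 ←essential
  m60: --1100,11110-
  m61: 11110- ←essential
Essential: --1100, 0-0010, 001111, 01-100, 010001, 010111, 0111-0, 10-100, 100111, 101-00, 1011-0, 11110-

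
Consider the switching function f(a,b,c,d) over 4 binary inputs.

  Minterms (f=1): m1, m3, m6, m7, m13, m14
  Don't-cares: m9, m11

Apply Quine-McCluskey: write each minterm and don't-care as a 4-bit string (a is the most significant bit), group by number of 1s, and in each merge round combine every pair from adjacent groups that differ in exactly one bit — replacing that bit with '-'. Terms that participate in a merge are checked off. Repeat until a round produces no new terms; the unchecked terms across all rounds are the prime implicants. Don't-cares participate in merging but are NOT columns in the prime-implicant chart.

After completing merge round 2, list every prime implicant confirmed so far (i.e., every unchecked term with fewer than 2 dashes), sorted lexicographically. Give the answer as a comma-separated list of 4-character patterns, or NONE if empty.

-110, 0-11, 011-, 1-01

size-2^0 implicants → 0001(✓)  0011(✓)  0110(✓)  0111(✓)  1001(✓)  1011(✓)  1101(✓)  1110(✓)
size-2^1 implicants → -001(✓)  -011(✓)  -110  0-11  00-1(✓)  011-  1-01  10-1(✓)
size-2^2 implicants → -0-1
Unchecked terms (primes): -0-1, -110, 0-11, 011-, 1-01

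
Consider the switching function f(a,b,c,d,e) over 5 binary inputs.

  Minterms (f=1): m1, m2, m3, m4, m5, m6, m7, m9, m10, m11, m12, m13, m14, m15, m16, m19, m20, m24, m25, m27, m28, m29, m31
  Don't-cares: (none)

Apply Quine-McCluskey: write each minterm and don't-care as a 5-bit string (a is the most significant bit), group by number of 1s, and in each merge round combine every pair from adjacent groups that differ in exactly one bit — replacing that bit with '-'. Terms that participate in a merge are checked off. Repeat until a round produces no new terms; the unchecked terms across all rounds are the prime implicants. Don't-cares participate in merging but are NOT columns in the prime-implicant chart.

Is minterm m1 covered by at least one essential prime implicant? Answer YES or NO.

YES

[col 0] 00001*, 00010*, 00011*, 00100*, 00101*, 00110*, 00111*, 01001*, 01010*, 01011*, 01100*, 01101*, 01110*, 01111*, 10000*, 10011*, 10100*, 11000*, 11001*, 11011*, 11100*, 11101*, 11111*
[col 1] -0011*, -0100*, -1001*, -1011*, -1100*, -1101*, -1111*, 0-001*, 0-010*, 0-011*, 0-100*, 0-101*, 0-110*, 0-111*, 00-01*, 00-10*, 00-11*, 000-1*, 0001-*, 001-0*, 001-1*, 0010-*, 0011-*, 01-01*, 01-10*, 01-11*, 010-1*, 0101-*, 011-0*, 011-1*, 0110-*, 0111-*, 1-000*, 1-011*, 1-100*, 10-00*, 11-00*, 11-01*, 11-11*, 110-1*, 1100-*, 111-1*, 1110-*
[col 2] --011, --100, -1-01*, -1-11*, -10-1*, -11-1*, -110-, 0--01*, 0--10*, 0--11*, 0-0-1*, 0-01-*, 0-1-0*, 0-1-1*, 0-10-*, 0-11-*, 00--1*, 00-1-*, 001--*, 01--1*, 01-1-*, 011--*, 1--00, 11--1*, 11-0-
[col 3] -1--1, 0---1, 0--1-, 0-1--
Prime implicants: --011, --100, -1--1, -110-, 0---1, 0--1-, 0-1--, 1--00, 11-0-
PI chart (minterm → PIs covering it):
  1 | 0---1  (sole → essential)
  2 | 0--1-  (sole → essential)
  3 | --011,0---1,0--1-
  4 | --100,0-1--
  5 | 0---1,0-1--
  6 | 0--1-,0-1--
  7 | 0---1,0--1-,0-1--
  9 | -1--1,0---1
  10 | 0--1-  (sole → essential)
  11 | --011,-1--1,0---1,0--1-
  12 | --100,-110-,0-1--
  13 | -1--1,-110-,0---1,0-1--
  14 | 0--1-,0-1--
  15 | -1--1,0---1,0--1-,0-1--
  16 | 1--00  (sole → essential)
  19 | --011  (sole → essential)
  20 | --100,1--00
  24 | 1--00,11-0-
  25 | -1--1,11-0-
  27 | --011,-1--1
  28 | --100,-110-,1--00,11-0-
  29 | -1--1,-110-,11-0-
  31 | -1--1  (sole → essential)
Essential prime implicants: --011, -1--1, 0---1, 0--1-, 1--00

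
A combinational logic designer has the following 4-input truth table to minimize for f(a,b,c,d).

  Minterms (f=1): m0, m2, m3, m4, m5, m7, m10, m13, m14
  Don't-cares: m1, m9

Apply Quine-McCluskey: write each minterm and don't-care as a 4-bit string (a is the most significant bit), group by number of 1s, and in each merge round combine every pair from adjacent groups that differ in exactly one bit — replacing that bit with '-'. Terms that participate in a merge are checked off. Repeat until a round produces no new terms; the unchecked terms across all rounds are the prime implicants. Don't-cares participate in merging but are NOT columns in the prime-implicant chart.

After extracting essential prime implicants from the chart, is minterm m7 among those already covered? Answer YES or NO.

YES

size-2^0 implicants → 0000(✓)  0001(✓)  0010(✓)  0011(✓)  0100(✓)  0101(✓)  0111(✓)  1001(✓)  1010(✓)  1101(✓)  1110(✓)
size-2^1 implicants → -001(✓)  -010  -101(✓)  0-00(✓)  0-01(✓)  0-11(✓)  00-0(✓)  00-1(✓)  000-(✓)  001-(✓)  01-1(✓)  010-(✓)  1-01(✓)  1-10
size-2^2 implicants → --01  0--1  0-0-  00--
Unchecked terms (primes): --01, -010, 0--1, 0-0-, 00--, 1-10
Minterm coverage:
  m0 ⊆ 0-0-,00--
  m2 ⊆ -010,00--
  m3 ⊆ 0--1,00--
  m4 ⊆ 0-0- [E]
  m5 ⊆ --01,0--1,0-0-
  m7 ⊆ 0--1 [E]
  m10 ⊆ -010,1-10
  m13 ⊆ --01 [E]
  m14 ⊆ 1-10 [E]
E = {--01, 0--1, 0-0-, 1-10}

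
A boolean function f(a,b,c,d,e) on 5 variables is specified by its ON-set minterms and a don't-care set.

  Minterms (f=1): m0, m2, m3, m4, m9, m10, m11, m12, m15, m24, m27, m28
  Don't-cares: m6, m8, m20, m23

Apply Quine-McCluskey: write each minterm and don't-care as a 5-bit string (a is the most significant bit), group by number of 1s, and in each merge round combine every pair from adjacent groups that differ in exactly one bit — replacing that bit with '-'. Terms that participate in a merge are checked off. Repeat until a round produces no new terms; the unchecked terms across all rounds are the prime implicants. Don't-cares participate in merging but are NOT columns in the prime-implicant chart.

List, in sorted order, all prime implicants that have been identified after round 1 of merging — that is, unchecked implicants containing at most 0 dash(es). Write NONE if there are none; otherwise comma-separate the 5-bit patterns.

10111

size-2^0 implicants → 00000(✓)  00010(✓)  00011(✓)  00100(✓)  00110(✓)  01000(✓)  01001(✓)  01010(✓)  01011(✓)  01100(✓)  01111(✓)  10100(✓)  10111  11000(✓)  11011(✓)  11100(✓)
size-2^1 implicants → -0100(✓)  -1000(✓)  -1011  -1100(✓)  0-000(✓)  0-010(✓)  0-011(✓)  0-100(✓)  00-00(✓)  00-10(✓)  000-0(✓)  0001-(✓)  001-0(✓)  01-00(✓)  01-11  010-0(✓)  010-1(✓)  0100-(✓)  0101-(✓)  1-100(✓)  11-00(✓)
size-2^2 implicants → --100  -1-00  0--00  0-0-0  0-01-  00--0  010--
Unchecked terms (primes): --100, -1-00, -1011, 0--00, 0-0-0, 0-01-, 00--0, 01-11, 010--, 10111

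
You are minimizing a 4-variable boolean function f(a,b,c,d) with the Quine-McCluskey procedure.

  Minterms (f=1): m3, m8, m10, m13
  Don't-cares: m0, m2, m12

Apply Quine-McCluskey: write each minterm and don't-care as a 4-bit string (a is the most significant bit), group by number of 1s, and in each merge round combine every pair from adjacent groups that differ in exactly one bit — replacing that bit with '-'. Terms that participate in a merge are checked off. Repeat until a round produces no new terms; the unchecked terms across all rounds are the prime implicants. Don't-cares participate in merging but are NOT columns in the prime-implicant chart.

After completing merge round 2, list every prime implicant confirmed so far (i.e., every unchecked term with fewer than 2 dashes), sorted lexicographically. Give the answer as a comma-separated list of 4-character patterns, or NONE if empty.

001-, 1-00, 110-

[col 0] 0000*, 0010*, 0011*, 1000*, 1010*, 1100*, 1101*
[col 1] -000*, -010*, 00-0*, 001-, 1-00, 10-0*, 110-
[col 2] -0-0
Prime implicants: -0-0, 001-, 1-00, 110-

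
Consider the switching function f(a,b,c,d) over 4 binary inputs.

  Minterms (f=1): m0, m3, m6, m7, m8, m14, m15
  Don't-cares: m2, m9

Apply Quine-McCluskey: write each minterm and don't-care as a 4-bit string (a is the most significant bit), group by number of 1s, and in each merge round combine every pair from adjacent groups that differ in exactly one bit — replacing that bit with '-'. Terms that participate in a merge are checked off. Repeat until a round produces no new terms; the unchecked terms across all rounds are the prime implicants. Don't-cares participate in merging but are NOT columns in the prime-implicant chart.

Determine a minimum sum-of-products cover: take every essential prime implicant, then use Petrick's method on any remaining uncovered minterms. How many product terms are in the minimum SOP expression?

Round 0: 0000✓ 0010✓ 0011✓ 0110✓ 0111✓ 1000✓ 1001✓ 1110✓ 1111✓
Round 1: -000 -110✓ -111✓ 0-10✓ 0-11✓ 00-0 001-✓ 011-✓ 100- 111-✓
Round 2: -11- 0-1-
PIs = {-000, -11-, 0-1-, 00-0, 100-}
Coverage chart:
  m0: -000,00-0
  m3: 0-1- ←essential
  m6: -11-,0-1-
  m7: -11-,0-1-
  m8: -000,100-
  m14: -11- ←essential
  m15: -11- ←essential
Essential: -11-, 0-1-
Petrick residual → -000
Min cover (3 terms): b'c'd' + bc + a'c

3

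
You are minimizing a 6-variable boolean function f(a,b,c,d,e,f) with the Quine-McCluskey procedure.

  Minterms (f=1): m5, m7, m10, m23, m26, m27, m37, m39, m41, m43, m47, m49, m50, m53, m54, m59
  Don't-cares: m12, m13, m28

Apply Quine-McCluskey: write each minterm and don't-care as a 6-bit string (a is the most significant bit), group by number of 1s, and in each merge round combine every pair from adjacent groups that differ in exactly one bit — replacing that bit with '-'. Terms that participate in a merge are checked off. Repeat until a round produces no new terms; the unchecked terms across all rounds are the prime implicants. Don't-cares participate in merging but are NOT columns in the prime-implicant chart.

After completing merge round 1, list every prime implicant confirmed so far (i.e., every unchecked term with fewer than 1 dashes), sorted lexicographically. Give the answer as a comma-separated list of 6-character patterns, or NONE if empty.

NONE

Round 0: 000101✓ 000111✓ 001010✓ 001100✓ 001101✓ 010111✓ 011010✓ 011011✓ 011100✓ 100101✓ 100111✓ 101001✓ 101011✓ 101111✓ 110001✓ 110010✓ 110101✓ 110110✓ 111011✓
Round 1: -00101✓ -00111✓ -11011 0-0111 0-1010 0-1100 00-101 0001-1✓ 00110- 01101- 1-0101 1-1011 10-111 1001-1✓ 101-11 1010-1 110-01 110-10
Round 2: -001-1
PIs = {-001-1, -11011, 0-0111, 0-1010, 0-1100, 00-101, 00110-, 01101-, 1-0101, 1-1011, 10-111, 101-11, 1010-1, 110-01, 110-10}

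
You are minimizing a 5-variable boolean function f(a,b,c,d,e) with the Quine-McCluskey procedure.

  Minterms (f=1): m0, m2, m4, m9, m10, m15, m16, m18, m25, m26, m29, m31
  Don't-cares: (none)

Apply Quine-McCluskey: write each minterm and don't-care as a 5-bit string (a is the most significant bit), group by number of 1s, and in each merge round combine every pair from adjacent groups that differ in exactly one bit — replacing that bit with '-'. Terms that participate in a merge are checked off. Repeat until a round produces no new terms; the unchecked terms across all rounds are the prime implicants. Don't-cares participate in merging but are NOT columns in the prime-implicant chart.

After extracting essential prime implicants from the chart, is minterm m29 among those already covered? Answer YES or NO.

Round 0: 00000✓ 00010✓ 00100✓ 01001✓ 01010✓ 01111✓ 10000✓ 10010✓ 11001✓ 11010✓ 11101✓ 11111✓
Round 1: -0000✓ -0010✓ -1001 -1010✓ -1111 0-010✓ 00-00 000-0✓ 1-010✓ 100-0✓ 11-01 111-1
Round 2: --010 -00-0
PIs = {--010, -00-0, -1001, -1111, 00-00, 11-01, 111-1}
Coverage chart:
  m0: -00-0,00-00
  m2: --010,-00-0
  m4: 00-00 ←essential
  m9: -1001 ←essential
  m10: --010 ←essential
  m15: -1111 ←essential
  m16: -00-0 ←essential
  m18: --010,-00-0
  m25: -1001,11-01
  m26: --010 ←essential
  m29: 11-01,111-1
  m31: -1111,111-1
Essential: --010, -00-0, -1001, -1111, 00-00

NO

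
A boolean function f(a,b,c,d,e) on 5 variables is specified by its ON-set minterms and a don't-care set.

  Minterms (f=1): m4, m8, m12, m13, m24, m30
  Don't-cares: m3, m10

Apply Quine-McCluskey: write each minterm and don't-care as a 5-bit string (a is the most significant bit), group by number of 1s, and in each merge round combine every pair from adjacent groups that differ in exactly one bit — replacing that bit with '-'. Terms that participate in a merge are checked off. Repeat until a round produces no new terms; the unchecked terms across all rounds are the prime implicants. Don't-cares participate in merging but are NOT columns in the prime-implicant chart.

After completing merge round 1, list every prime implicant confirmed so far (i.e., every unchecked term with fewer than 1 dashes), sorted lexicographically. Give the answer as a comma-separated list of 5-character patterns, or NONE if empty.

00011, 11110

[col 0] 00011, 00100*, 01000*, 01010*, 01100*, 01101*, 11000*, 11110
[col 1] -1000, 0-100, 01-00, 010-0, 0110-
Prime implicants: -1000, 0-100, 00011, 01-00, 010-0, 0110-, 11110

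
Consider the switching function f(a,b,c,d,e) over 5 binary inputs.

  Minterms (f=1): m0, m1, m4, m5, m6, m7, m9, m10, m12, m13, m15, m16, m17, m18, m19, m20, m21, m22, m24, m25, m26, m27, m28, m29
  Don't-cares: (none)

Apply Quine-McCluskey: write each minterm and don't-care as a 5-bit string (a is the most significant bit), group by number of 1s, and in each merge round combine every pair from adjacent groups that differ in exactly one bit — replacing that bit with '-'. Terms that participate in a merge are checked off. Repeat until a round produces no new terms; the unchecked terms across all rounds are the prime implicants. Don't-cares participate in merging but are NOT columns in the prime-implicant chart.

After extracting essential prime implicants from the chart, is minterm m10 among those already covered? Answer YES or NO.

Round 0: 00000✓ 00001✓ 00100✓ 00101✓ 00110✓ 00111✓ 01001✓ 01010✓ 01100✓ 01101✓ 01111✓ 10000✓ 10001✓ 10010✓ 10011✓ 10100✓ 10101✓ 10110✓ 11000✓ 11001✓ 11010✓ 11011✓ 11100✓ 11101✓
Round 1: -0000✓ -0001✓ -0100✓ -0101✓ -0110✓ -1001✓ -1010 -1100✓ -1101✓ 0-001✓ 0-100✓ 0-101✓ 0-111✓ 00-00✓ 00-01✓ 0000-✓ 001-0✓ 001-1✓ 0010-✓ 0011-✓ 01-01✓ 011-1✓ 0110-✓ 1-000✓ 1-001✓ 1-010✓ 1-011✓ 1-100✓ 1-101✓ 10-00✓ 10-01✓ 10-10✓ 100-0✓ 100-1✓ 1000-✓ 1001-✓ 101-0✓ 1010-✓ 11-00✓ 11-01✓ 110-0✓ 110-1✓ 1100-✓ 1101-✓ 1110-✓
Round 2: --001✓ --100✓ --101✓ -0-00✓ -0-01✓ -000-✓ -01-0 -010-✓ -1-01✓ -110-✓ 0--01✓ 0-1-1 0-10-✓ 00-0-✓ 001-- 1--00✓ 1--01✓ 1-0-0✓ 1-0-1✓ 1-00-✓ 1-01-✓ 1-10-✓ 10--0 10-0-✓ 100--✓ 11-0-✓ 110--✓
Round 3: ---01 --10- -0-0- 1--0- 1-0--
PIs = {---01, --10-, -0-0-, -01-0, -1010, 0-1-1, 001--, 1--0-, 1-0--, 10--0}
Coverage chart:
  m0: -0-0- ←essential
  m1: ---01,-0-0-
  m4: --10-,-0-0-,-01-0,001--
  m5: ---01,--10-,-0-0-,0-1-1,001--
  m6: -01-0,001--
  m7: 0-1-1,001--
  m9: ---01 ←essential
  m10: -1010 ←essential
  m12: --10- ←essential
  m13: ---01,--10-,0-1-1
  m15: 0-1-1 ←essential
  m16: -0-0-,1--0-,1-0--,10--0
  m17: ---01,-0-0-,1--0-,1-0--
  m18: 1-0--,10--0
  m19: 1-0-- ←essential
  m20: --10-,-0-0-,-01-0,1--0-,10--0
  m21: ---01,--10-,-0-0-,1--0-
  m22: -01-0,10--0
  m24: 1--0-,1-0--
  m25: ---01,1--0-,1-0--
  m26: -1010,1-0--
  m27: 1-0-- ←essential
  m28: --10-,1--0-
  m29: ---01,--10-,1--0-
Essential: ---01, --10-, -0-0-, -1010, 0-1-1, 1-0--

YES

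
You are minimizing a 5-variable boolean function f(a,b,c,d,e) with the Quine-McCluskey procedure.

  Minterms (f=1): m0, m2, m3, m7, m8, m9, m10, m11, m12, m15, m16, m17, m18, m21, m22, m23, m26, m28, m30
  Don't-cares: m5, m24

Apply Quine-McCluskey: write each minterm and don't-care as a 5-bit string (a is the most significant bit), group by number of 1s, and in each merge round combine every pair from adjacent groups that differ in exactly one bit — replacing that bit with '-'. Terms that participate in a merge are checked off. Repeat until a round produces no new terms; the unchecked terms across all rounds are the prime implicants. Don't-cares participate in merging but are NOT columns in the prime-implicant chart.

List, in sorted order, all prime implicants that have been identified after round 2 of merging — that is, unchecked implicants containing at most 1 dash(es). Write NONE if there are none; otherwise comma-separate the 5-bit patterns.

10-01, 1000-, 1011-

size-2^0 implicants → 00000(✓)  00010(✓)  00011(✓)  00101(✓)  00111(✓)  01000(✓)  01001(✓)  01010(✓)  01011(✓)  01100(✓)  01111(✓)  10000(✓)  10001(✓)  10010(✓)  10101(✓)  10110(✓)  10111(✓)  11000(✓)  11010(✓)  11100(✓)  11110(✓)
size-2^1 implicants → -0000(✓)  -0010(✓)  -0101(✓)  -0111(✓)  -1000(✓)  -1010(✓)  -1100(✓)  0-000(✓)  0-010(✓)  0-011(✓)  0-111(✓)  00-11(✓)  000-0(✓)  0001-(✓)  001-1(✓)  01-00(✓)  01-11(✓)  010-0(✓)  010-1(✓)  0100-(✓)  0101-(✓)  1-000(✓)  1-010(✓)  1-110(✓)  10-01  10-10(✓)  100-0(✓)  1000-  101-1(✓)  1011-  11-00(✓)  11-10(✓)  110-0(✓)  111-0(✓)
size-2^2 implicants → --000(✓)  --010(✓)  -00-0(✓)  -01-1  -1-00  -10-0(✓)  0--11  0-0-0(✓)  0-01-  010--  1--10  1-0-0(✓)  11--0
size-2^3 implicants → --0-0
Unchecked terms (primes): --0-0, -01-1, -1-00, 0--11, 0-01-, 010--, 1--10, 10-01, 1000-, 1011-, 11--0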